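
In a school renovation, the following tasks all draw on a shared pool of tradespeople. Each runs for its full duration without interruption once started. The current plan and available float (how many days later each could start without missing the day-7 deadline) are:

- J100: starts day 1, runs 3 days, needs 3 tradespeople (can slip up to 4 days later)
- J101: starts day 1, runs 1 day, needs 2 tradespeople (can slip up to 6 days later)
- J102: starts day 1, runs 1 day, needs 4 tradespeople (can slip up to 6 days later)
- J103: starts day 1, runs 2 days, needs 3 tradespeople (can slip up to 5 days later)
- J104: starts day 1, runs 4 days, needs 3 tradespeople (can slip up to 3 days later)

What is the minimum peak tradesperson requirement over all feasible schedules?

6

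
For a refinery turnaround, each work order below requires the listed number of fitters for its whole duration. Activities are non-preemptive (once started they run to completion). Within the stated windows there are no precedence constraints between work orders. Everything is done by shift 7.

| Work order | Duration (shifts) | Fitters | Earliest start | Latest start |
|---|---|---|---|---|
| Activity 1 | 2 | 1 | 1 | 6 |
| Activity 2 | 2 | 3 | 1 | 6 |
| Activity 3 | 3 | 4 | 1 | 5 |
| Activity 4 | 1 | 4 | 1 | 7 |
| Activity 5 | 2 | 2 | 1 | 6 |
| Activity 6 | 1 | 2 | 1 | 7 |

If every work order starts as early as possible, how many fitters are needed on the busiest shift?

16

Early-start schedule: Activity 1@1, Activity 2@1, Activity 3@1, Activity 4@1, Activity 5@1, Activity 6@1.
Load per shift: shift 1: 16, shift 2: 10, shift 3: 4, shift 4: 0, shift 5: 0, shift 6: 0, shift 7: 0.
Peak is 16.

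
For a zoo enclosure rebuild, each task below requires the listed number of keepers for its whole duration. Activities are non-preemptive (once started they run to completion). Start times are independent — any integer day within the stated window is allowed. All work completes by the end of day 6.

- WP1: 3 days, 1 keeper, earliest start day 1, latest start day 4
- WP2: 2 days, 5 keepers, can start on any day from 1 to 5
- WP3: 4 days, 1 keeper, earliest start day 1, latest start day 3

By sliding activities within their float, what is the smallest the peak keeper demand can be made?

5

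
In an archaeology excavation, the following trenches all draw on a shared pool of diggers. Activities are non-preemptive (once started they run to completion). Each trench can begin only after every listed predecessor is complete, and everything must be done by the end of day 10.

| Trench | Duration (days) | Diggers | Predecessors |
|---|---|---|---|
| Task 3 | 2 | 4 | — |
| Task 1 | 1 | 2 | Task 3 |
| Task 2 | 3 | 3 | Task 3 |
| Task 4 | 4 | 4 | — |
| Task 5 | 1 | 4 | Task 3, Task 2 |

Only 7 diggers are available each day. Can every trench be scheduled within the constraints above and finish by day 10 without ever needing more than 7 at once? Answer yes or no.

Schedule Task 3@1, Task 1@3, Task 2@3, Task 4@6, Task 5@10: d1:4  d2:4  d3:5  d4:3  d5:3  d6:4  d7:4  d8:4  d9:4  d10:4 — peak 5 ≤ 7.

yes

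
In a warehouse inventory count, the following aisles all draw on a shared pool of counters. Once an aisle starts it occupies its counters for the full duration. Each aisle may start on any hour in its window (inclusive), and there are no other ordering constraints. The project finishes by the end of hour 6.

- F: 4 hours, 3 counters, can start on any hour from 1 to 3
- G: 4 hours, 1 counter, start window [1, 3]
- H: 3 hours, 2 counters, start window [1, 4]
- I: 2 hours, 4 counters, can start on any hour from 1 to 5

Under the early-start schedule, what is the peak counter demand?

Early-start schedule: F@1, G@1, H@1, I@1.
Load per hour: hour 1: 10, hour 2: 10, hour 3: 6, hour 4: 4, hour 5: 0, hour 6: 0.
Peak is 10.

10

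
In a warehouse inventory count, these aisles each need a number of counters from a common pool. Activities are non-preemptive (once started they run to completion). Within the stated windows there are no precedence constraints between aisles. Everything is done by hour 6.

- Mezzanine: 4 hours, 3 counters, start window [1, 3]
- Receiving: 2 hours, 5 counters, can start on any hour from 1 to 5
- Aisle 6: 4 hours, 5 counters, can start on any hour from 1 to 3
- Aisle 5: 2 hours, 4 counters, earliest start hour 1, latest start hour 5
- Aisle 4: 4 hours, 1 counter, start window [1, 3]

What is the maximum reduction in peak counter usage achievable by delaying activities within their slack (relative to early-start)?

Early-start peak: h1:18  h2:18  h3:9  h4:9  h5:0  h6:0 ⇒ 18.
Leveled (Mezzanine@1, Receiving@1, Aisle 6@3, Aisle 5@5, Aisle 4@1): h1:9  h2:9  h3:9  h4:9  h5:9  h6:9 ⇒ 9.
Reduction 18 − 9 = 9.

9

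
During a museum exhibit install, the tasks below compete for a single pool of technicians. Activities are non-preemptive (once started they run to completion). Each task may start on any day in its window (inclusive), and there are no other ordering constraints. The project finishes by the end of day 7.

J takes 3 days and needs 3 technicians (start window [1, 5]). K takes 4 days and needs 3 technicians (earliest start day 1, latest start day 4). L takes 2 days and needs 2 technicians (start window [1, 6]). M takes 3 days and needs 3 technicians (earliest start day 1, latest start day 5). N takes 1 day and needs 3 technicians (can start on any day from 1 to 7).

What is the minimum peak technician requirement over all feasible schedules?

Early-start (J@1, K@1, L@1, M@1, N@1) gives peak 14: d1:14  d2:11  d3:9  d4:3  d5:0  d6:0  d7:0.
Shift L→4, M→5, N→6.
Schedule J@1, K@1, L@4, M@5, N@6: d1:6  d2:6  d3:6  d4:5  d5:5  d6:6  d7:3 — peak 6.
Total technician-days = 37 over 7 days ⇒ peak ≥ ⌈37/7⌉ = 6, so 6 is optimal.

6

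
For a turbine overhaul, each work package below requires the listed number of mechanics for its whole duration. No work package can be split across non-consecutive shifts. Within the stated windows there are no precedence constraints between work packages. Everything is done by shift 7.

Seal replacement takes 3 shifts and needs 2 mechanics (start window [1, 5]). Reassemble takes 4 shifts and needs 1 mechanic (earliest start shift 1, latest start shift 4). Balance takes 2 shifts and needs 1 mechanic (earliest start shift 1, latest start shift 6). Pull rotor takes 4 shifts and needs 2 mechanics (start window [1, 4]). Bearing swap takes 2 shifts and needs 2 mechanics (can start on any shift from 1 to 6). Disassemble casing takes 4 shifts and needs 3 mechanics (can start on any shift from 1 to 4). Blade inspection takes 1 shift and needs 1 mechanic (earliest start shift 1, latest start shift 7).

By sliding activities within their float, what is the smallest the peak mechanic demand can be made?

Early-start (Seal replacement@1, Reassemble@1, Balance@1, Pull rotor@1, Bearing swap@1, Disassemble casing@1, Blade inspection@1) gives peak 12: s1:12  s2:11  s3:8  s4:6  s5:0  s6:0  s7:0.
Shift Bearing swap→5, Disassemble casing→4, Blade inspection→3.
Schedule Seal replacement@1, Reassemble@1, Balance@1, Pull rotor@1, Bearing swap@5, Disassemble casing@4, Blade inspection@3: s1:6  s2:6  s3:6  s4:6  s5:5  s6:5  s7:3 — peak 6.
Total mechanic-shifts = 37 over 7 shifts ⇒ peak ≥ ⌈37/7⌉ = 6, so 6 is optimal.

6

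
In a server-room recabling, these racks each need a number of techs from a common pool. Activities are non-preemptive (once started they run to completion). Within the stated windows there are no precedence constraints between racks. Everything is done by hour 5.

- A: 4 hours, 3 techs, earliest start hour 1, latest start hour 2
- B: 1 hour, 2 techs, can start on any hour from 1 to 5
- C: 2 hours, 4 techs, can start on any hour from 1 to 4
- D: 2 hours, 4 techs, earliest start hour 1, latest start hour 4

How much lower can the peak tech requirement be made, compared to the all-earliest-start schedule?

6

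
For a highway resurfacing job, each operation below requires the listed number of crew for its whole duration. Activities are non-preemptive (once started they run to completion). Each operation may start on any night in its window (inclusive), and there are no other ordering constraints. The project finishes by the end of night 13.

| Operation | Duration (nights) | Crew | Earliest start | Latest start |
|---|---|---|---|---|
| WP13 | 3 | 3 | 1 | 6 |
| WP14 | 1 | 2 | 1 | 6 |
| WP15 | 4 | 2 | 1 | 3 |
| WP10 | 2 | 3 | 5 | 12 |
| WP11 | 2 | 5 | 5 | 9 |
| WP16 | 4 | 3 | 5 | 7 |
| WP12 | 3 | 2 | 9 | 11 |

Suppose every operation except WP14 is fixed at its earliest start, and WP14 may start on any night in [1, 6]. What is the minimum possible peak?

WP14@1: n1:7  n2:5  n3:5  n4:2  n5:11  n6:11  n7:3  n8:3  n9:2  n10:2  n11:2  n12:0  n13:0 → peak 11
WP14@2: n1:5  n2:7  n3:5  n4:2  n5:11  n6:11  n7:3  n8:3  n9:2  n10:2  n11:2  n12:0  n13:0 → peak 11
WP14@3: n1:5  n2:5  n3:7  n4:2  n5:11  n6:11  n7:3  n8:3  n9:2  n10:2  n11:2  n12:0  n13:0 → peak 11
WP14@4: n1:5  n2:5  n3:5  n4:4  n5:11  n6:11  n7:3  n8:3  n9:2  n10:2  n11:2  n12:0  n13:0 → peak 11
WP14@5: n1:5  n2:5  n3:5  n4:2  n5:13  n6:11  n7:3  n8:3  n9:2  n10:2  n11:2  n12:0  n13:0 → peak 13
WP14@6: n1:5  n2:5  n3:5  n4:2  n5:11  n6:13  n7:3  n8:3  n9:2  n10:2  n11:2  n12:0  n13:0 → peak 13
Best is WP14@1, peak 11.

11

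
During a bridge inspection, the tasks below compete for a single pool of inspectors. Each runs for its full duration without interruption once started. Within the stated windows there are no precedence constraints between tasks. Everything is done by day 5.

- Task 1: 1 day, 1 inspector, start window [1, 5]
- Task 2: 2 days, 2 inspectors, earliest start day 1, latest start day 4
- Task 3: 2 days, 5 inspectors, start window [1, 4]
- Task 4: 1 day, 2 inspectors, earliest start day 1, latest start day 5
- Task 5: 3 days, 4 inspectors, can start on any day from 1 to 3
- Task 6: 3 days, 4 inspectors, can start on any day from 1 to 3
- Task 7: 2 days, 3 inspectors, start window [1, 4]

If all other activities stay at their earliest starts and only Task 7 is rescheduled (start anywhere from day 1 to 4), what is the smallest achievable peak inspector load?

Task 7@1: d1:21  d2:18  d3:8  d4:0  d5:0 → peak 21
Task 7@2: d1:18  d2:18  d3:11  d4:0  d5:0 → peak 18
Task 7@3: d1:18  d2:15  d3:11  d4:3  d5:0 → peak 18
Task 7@4: d1:18  d2:15  d3:8  d4:3  d5:3 → peak 18
Best is Task 7@2, peak 18.

18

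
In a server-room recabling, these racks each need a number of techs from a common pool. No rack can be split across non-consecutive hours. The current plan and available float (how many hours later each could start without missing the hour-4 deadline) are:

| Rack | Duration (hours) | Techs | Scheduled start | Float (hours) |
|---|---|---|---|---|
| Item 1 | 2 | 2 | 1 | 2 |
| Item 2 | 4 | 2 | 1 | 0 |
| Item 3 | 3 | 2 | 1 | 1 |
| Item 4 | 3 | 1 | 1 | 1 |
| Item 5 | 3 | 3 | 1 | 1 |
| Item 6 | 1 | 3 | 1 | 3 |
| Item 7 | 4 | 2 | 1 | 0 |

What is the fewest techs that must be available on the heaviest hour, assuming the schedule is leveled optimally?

12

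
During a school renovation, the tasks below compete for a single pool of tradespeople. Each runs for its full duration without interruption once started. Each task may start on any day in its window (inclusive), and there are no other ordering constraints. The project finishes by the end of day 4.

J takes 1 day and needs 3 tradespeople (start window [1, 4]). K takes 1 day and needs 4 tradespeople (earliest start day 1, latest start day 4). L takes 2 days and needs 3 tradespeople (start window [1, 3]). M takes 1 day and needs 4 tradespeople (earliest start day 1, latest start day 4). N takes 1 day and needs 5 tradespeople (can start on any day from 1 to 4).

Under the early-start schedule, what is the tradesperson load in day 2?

At early start, day 2 has: L.
Demand: 3 = 3.

3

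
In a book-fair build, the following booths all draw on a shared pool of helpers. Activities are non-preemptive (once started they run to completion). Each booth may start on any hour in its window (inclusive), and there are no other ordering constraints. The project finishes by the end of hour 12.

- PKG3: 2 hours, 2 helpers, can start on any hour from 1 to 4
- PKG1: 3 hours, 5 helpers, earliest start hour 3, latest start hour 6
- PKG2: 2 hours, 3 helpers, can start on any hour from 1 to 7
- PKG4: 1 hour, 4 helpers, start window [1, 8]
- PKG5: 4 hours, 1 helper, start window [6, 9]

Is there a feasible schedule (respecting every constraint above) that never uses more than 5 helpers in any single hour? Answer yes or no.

Schedule PKG3@1, PKG1@3, PKG2@1, PKG4@6, PKG5@6: h1:5  h2:5  h3:5  h4:5  h5:5  h6:5  h7:1  h8:1  h9:1  h10:0  h11:0  h12:0 — peak 5 ≤ 5.

yes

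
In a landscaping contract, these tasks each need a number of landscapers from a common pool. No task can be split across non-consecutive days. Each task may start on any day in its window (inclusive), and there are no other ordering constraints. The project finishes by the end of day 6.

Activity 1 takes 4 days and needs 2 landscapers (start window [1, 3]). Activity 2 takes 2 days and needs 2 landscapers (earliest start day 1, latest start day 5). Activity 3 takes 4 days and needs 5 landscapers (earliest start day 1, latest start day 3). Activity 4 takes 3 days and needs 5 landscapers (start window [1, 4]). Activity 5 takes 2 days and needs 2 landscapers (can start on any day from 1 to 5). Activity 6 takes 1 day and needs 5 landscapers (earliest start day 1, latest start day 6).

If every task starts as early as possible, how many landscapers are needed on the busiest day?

21

Early-start schedule: Activity 1@1, Activity 2@1, Activity 3@1, Activity 4@1, Activity 5@1, Activity 6@1.
Load per day: day 1: 21, day 2: 16, day 3: 12, day 4: 7, day 5: 0, day 6: 0.
Peak is 21.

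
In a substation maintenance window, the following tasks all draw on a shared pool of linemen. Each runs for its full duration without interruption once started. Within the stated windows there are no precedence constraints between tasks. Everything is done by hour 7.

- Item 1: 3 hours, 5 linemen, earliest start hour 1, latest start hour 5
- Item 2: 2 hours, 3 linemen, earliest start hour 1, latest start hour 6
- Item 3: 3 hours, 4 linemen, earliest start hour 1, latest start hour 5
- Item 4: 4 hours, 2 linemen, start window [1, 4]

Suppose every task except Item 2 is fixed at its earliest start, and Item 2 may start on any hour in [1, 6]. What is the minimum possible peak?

Item 2@1: h1:14  h2:14  h3:11  h4:2  h5:0  h6:0  h7:0 → peak 14
Item 2@2: h1:11  h2:14  h3:14  h4:2  h5:0  h6:0  h7:0 → peak 14
Item 2@3: h1:11  h2:11  h3:14  h4:5  h5:0  h6:0  h7:0 → peak 14
Item 2@4: h1:11  h2:11  h3:11  h4:5  h5:3  h6:0  h7:0 → peak 11
Item 2@5: h1:11  h2:11  h3:11  h4:2  h5:3  h6:3  h7:0 → peak 11
Item 2@6: h1:11  h2:11  h3:11  h4:2  h5:0  h6:3  h7:3 → peak 11
Best is Item 2@4, peak 11.

11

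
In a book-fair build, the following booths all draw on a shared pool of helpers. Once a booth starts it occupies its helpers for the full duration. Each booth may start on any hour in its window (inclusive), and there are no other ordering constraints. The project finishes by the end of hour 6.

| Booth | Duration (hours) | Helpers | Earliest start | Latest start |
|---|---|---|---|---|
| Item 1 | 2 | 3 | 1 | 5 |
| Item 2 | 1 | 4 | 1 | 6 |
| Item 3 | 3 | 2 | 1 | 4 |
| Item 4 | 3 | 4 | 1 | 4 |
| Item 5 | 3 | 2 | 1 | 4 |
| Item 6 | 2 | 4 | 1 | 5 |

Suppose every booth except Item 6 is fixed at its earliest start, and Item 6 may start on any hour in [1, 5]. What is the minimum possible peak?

Item 6@1: h1:19  h2:15  h3:8  h4:0  h5:0  h6:0 → peak 19
Item 6@2: h1:15  h2:15  h3:12  h4:0  h5:0  h6:0 → peak 15
Item 6@3: h1:15  h2:11  h3:12  h4:4  h5:0  h6:0 → peak 15
Item 6@4: h1:15  h2:11  h3:8  h4:4  h5:4  h6:0 → peak 15
Item 6@5: h1:15  h2:11  h3:8  h4:0  h5:4  h6:4 → peak 15
Best is Item 6@2, peak 15.

15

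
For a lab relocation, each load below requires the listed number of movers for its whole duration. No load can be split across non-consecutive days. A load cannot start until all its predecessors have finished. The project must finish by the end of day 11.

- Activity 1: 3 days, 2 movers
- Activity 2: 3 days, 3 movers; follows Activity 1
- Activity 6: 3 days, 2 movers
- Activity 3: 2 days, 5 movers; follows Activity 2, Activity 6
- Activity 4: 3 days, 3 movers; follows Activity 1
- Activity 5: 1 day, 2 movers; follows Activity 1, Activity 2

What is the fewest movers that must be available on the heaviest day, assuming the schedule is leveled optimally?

5

Early-start (Activity 1@1, Activity 2@4, Activity 6@1, Activity 3@7, Activity 4@4, Activity 5@7) gives peak 7: d1:4  d2:4  d3:4  d4:6  d5:6  d6:6  d7:7  d8:5  d9:0  d10:0  d11:0.
Shift Activity 4→9, Activity 5→9.
Schedule Activity 1@1, Activity 2@4, Activity 6@1, Activity 3@7, Activity 4@9, Activity 5@9: d1:4  d2:4  d3:4  d4:3  d5:3  d6:3  d7:5  d8:5  d9:5  d10:3  d11:3 — peak 5.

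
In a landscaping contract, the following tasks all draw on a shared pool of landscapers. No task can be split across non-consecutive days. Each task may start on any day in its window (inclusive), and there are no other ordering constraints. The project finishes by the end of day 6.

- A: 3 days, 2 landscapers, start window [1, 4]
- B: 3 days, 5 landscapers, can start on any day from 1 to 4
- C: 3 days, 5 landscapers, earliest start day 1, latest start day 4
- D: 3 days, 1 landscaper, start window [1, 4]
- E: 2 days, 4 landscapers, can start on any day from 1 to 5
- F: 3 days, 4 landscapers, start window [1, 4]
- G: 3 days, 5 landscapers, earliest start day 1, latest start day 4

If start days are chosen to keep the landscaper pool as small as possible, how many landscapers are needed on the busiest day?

13

Early-start (A@1, B@1, C@1, D@1, E@1, F@1, G@1) gives peak 26: d1:26  d2:26  d3:22  d4:0  d5:0  d6:0.
Shift E→4, F→4, G→4.
Schedule A@1, B@1, C@1, D@1, E@4, F@4, G@4: d1:13  d2:13  d3:13  d4:13  d5:13  d6:9 — peak 13.
Total landscaper-days = 74 over 6 days ⇒ peak ≥ ⌈74/6⌉ = 13, so 13 is optimal.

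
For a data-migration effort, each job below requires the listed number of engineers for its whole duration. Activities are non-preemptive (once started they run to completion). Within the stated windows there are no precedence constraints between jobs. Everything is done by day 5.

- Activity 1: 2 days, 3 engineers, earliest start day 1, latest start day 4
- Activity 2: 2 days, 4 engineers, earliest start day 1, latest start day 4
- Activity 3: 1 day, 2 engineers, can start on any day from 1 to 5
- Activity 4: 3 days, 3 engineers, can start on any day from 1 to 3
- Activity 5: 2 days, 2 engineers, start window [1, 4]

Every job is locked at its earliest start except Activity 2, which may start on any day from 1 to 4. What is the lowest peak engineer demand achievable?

Activity 2@1: d1:14  d2:12  d3:3  d4:0  d5:0 → peak 14
Activity 2@2: d1:10  d2:12  d3:7  d4:0  d5:0 → peak 12
Activity 2@3: d1:10  d2:8  d3:7  d4:4  d5:0 → peak 10
Activity 2@4: d1:10  d2:8  d3:3  d4:4  d5:4 → peak 10
Best is Activity 2@3, peak 10.

10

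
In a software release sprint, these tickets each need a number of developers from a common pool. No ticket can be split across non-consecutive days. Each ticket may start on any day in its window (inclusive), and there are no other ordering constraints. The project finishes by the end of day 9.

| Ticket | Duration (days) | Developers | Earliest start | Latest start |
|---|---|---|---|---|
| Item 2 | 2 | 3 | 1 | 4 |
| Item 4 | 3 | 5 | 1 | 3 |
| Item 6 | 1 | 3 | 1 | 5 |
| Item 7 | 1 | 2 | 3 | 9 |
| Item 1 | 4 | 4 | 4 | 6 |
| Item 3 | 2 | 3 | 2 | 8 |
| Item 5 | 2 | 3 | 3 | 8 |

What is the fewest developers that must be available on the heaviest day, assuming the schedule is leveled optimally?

7

Early-start (Item 2@1, Item 4@1, Item 6@1, Item 7@3, Item 1@4, Item 3@2, Item 5@3) gives peak 13: d1:11  d2:11  d3:13  d4:7  d5:4  d6:4  d7:4  d8:0  d9:0.
Shift Item 4→3, Item 1→6, Item 3→6, Item 5→8.
Schedule Item 2@1, Item 4@3, Item 6@1, Item 7@3, Item 1@6, Item 3@6, Item 5@8: d1:6  d2:3  d3:7  d4:5  d5:5  d6:7  d7:7  d8:7  d9:7 — peak 7.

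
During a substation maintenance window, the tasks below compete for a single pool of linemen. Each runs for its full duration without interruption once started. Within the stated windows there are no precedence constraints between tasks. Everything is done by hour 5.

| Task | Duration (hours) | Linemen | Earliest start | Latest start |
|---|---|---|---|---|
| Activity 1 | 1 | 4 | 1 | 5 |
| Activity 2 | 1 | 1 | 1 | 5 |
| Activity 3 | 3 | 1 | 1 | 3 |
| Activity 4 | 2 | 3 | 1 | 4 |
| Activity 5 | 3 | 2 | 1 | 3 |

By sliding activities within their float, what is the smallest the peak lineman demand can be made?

5

Early-start (Activity 1@1, Activity 2@1, Activity 3@1, Activity 4@1, Activity 5@1) gives peak 11: h1:11  h2:6  h3:3  h4:0  h5:0.
Shift Activity 2→2, Activity 4→4, Activity 5→2.
Schedule Activity 1@1, Activity 2@2, Activity 3@1, Activity 4@4, Activity 5@2: h1:5  h2:4  h3:3  h4:5  h5:3 — peak 5.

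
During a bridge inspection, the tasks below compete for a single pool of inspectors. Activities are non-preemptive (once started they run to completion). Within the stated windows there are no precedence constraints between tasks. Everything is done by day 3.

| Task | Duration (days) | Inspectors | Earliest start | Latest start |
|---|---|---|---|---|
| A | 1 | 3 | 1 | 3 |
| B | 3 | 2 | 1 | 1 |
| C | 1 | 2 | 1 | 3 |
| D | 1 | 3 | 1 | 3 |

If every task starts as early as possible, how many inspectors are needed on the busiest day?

10

Early-start schedule: A@1, B@1, C@1, D@1.
Load per day: day 1: 10, day 2: 2, day 3: 2.
Peak is 10.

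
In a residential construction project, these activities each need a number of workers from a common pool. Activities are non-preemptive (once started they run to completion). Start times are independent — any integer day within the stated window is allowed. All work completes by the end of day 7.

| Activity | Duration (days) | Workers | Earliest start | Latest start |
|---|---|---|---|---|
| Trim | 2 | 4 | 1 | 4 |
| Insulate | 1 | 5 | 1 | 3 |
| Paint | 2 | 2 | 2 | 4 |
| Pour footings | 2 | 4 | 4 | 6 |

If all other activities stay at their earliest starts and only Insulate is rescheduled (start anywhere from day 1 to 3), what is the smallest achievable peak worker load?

Insulate@1: d1:9  d2:6  d3:2  d4:4  d5:4  d6:0  d7:0 → peak 9
Insulate@2: d1:4  d2:11  d3:2  d4:4  d5:4  d6:0  d7:0 → peak 11
Insulate@3: d1:4  d2:6  d3:7  d4:4  d5:4  d6:0  d7:0 → peak 7
Best is Insulate@3, peak 7.

7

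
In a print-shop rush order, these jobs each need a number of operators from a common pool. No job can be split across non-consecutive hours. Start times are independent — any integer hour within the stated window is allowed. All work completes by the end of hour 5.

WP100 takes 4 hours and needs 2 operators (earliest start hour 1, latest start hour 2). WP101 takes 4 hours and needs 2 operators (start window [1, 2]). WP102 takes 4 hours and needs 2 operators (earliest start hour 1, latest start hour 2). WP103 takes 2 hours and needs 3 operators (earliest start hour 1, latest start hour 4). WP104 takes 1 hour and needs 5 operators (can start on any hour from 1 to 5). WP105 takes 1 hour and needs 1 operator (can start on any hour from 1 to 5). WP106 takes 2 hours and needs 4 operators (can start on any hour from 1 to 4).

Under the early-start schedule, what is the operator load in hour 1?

At early start, hour 1 has: WP100, WP101, WP102, WP103, WP104, WP105, WP106.
Demand: 2 + 2 + 2 + 3 + 5 + 1 + 4 = 19.

19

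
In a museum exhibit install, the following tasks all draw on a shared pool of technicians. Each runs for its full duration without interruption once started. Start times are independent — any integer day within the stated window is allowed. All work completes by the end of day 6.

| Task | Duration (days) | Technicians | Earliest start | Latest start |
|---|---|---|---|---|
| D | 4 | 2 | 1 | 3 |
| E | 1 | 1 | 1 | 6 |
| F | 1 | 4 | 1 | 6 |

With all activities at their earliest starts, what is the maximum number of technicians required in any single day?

7

Early-start schedule: D@1, E@1, F@1.
Load per day: day 1: 7, day 2: 2, day 3: 2, day 4: 2, day 5: 0, day 6: 0.
Peak is 7.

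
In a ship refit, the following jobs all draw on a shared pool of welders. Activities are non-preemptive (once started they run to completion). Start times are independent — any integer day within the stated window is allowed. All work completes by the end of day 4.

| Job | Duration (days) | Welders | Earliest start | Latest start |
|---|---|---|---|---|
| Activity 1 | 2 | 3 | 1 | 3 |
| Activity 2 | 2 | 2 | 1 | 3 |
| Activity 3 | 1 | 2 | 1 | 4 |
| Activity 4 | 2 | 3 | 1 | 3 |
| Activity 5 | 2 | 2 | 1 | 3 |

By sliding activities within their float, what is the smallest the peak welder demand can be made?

6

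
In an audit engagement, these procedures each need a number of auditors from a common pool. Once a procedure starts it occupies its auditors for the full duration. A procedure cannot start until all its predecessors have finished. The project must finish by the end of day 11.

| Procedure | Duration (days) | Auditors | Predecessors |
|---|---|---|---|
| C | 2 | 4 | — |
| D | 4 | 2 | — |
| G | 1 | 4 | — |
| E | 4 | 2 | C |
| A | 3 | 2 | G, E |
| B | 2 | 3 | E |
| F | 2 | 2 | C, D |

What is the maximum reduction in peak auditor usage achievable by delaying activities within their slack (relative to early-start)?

5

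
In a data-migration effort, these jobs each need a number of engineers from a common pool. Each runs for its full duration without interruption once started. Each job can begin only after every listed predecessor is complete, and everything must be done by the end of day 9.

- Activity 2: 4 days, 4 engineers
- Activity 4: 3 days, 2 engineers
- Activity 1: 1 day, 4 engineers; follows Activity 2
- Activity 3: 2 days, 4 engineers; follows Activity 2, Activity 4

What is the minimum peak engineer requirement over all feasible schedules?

6

Early-start (Activity 2@1, Activity 4@1, Activity 1@5, Activity 3@5) gives peak 8: d1:6  d2:6  d3:6  d4:4  d5:8  d6:4  d7:0  d8:0  d9:0.
Shift Activity 3→6.
Schedule Activity 2@1, Activity 4@1, Activity 1@5, Activity 3@6: d1:6  d2:6  d3:6  d4:4  d5:4  d6:4  d7:4  d8:0  d9:0 — peak 6.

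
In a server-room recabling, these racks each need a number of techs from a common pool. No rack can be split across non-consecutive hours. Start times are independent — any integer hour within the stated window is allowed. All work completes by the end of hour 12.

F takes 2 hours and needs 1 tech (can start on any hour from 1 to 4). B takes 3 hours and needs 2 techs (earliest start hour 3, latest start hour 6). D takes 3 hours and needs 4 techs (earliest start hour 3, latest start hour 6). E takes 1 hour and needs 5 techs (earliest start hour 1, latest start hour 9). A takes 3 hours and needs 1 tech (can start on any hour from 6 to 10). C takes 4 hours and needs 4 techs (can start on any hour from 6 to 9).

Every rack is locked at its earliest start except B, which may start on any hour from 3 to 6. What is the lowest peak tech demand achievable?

6

B@3: h1:6  h2:1  h3:6  h4:6  h5:6  h6:5  h7:5  h8:5  h9:4  h10:0  h11:0  h12:0 → peak 6
B@4: h1:6  h2:1  h3:4  h4:6  h5:6  h6:7  h7:5  h8:5  h9:4  h10:0  h11:0  h12:0 → peak 7
B@5: h1:6  h2:1  h3:4  h4:4  h5:6  h6:7  h7:7  h8:5  h9:4  h10:0  h11:0  h12:0 → peak 7
B@6: h1:6  h2:1  h3:4  h4:4  h5:4  h6:7  h7:7  h8:7  h9:4  h10:0  h11:0  h12:0 → peak 7
Best is B@3, peak 6.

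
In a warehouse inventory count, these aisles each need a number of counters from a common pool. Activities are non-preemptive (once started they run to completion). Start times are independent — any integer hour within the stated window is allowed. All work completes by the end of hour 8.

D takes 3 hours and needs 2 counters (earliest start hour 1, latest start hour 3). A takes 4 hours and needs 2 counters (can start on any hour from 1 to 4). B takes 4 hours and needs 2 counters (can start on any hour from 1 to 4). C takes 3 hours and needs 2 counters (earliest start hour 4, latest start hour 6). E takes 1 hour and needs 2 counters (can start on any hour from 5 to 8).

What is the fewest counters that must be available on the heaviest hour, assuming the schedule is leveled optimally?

4

Early-start (D@1, A@1, B@1, C@4, E@5) gives peak 6: h1:6  h2:6  h3:6  h4:6  h5:4  h6:2  h7:0  h8:0.
Shift B→4, C→5, E→8.
Schedule D@1, A@1, B@4, C@5, E@8: h1:4  h2:4  h3:4  h4:4  h5:4  h6:4  h7:4  h8:2 — peak 4.
Total counter-hours = 30 over 8 hours ⇒ peak ≥ ⌈30/8⌉ = 4, so 4 is optimal.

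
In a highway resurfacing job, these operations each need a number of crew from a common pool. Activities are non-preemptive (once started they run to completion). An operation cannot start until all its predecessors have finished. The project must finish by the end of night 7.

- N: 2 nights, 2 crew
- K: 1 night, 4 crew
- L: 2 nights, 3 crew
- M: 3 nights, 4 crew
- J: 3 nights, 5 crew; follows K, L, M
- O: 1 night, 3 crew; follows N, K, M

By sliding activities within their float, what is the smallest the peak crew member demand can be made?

8

Early-start (N@1, K@1, L@1, M@1, J@4, O@4) gives peak 13: n1:13  n2:9  n3:4  n4:8  n5:5  n6:5  n7:0.
Shift L→3, M→2, J→5, O→5.
Schedule N@1, K@1, L@3, M@2, J@5, O@5: n1:6  n2:6  n3:7  n4:7  n5:8  n6:5  n7:5 — peak 8.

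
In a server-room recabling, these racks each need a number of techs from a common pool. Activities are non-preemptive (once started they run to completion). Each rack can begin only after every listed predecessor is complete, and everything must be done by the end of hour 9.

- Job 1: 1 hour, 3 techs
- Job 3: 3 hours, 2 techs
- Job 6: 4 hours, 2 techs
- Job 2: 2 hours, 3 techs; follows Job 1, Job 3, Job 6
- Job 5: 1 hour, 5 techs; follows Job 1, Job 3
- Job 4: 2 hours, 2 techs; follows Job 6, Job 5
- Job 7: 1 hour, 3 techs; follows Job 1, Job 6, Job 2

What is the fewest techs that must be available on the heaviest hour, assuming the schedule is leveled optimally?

5

Early-start (Job 1@1, Job 3@1, Job 6@1, Job 2@5, Job 5@4, Job 4@5, Job 7@7) gives peak 7: h1:7  h2:4  h3:4  h4:7  h5:5  h6:5  h7:3  h8:0  h9:0.
Shift Job 6→2, Job 2→7, Job 5→6, Job 4→7, Job 7→9.
Schedule Job 1@1, Job 3@1, Job 6@2, Job 2@7, Job 5@6, Job 4@7, Job 7@9: h1:5  h2:4  h3:4  h4:2  h5:2  h6:5  h7:5  h8:5  h9:3 — peak 5.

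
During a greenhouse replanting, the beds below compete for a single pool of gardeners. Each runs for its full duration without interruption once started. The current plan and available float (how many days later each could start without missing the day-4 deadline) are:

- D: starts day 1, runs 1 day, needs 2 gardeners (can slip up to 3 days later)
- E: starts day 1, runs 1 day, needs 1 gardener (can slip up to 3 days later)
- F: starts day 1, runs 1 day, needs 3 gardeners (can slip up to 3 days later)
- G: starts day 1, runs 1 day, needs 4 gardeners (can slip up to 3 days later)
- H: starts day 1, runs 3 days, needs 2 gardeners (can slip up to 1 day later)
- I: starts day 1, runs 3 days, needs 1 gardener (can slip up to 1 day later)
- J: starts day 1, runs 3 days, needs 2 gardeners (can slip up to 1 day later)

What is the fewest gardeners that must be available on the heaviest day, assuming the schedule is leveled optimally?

7

Early-start (D@1, E@1, F@1, G@1, H@1, I@1, J@1) gives peak 15: d1:15  d2:5  d3:5  d4:0.
Shift E→2, G→4, I→2, J→2.
Schedule D@1, E@2, F@1, G@4, H@1, I@2, J@2: d1:7  d2:6  d3:5  d4:7 — peak 7.
Total gardener-days = 25 over 4 days ⇒ peak ≥ ⌈25/4⌉ = 7, so 7 is optimal.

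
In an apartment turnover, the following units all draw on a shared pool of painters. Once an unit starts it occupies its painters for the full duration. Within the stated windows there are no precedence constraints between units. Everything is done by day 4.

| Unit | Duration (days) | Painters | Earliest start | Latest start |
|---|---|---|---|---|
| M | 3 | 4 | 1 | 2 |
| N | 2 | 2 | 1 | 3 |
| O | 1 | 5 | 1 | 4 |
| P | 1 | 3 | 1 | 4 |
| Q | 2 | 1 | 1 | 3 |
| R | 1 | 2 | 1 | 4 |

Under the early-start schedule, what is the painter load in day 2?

7

At early start, day 2 has: M, N, Q.
Demand: 4 + 2 + 1 = 7.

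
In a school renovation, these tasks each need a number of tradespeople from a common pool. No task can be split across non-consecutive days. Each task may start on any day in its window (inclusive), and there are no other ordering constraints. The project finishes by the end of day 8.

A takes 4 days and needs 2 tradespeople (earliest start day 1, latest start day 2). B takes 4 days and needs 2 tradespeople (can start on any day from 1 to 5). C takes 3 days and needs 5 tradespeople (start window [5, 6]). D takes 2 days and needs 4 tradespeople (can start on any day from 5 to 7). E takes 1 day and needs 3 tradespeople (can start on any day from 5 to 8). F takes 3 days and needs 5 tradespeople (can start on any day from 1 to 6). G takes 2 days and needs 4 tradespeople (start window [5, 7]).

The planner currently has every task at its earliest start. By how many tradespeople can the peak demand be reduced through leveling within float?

7

Early-start peak: d1:9  d2:9  d3:9  d4:4  d5:16  d6:13  d7:5  d8:0 ⇒ 16.
Leveled (A@1, B@1, C@5, D@5, E@8, F@1, G@7): d1:9  d2:9  d3:9  d4:4  d5:9  d6:9  d7:9  d8:7 ⇒ 9.
Reduction 16 − 9 = 7.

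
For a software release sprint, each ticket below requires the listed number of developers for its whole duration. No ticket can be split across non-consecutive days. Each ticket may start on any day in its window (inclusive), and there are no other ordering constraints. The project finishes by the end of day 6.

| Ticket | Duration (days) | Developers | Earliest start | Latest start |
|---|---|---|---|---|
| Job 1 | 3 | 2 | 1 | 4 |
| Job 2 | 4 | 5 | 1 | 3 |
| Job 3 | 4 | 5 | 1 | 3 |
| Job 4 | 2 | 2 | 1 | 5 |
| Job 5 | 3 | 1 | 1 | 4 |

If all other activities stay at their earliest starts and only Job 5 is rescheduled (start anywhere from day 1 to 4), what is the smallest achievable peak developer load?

14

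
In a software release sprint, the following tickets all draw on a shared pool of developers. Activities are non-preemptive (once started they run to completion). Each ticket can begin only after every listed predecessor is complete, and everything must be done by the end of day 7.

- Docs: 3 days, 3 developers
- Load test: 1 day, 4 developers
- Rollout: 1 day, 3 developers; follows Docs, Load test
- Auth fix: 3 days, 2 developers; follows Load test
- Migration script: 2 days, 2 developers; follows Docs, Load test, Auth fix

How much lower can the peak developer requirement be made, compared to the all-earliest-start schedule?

Early-start peak: d1:7  d2:5  d3:5  d4:5  d5:2  d6:2  d7:0 ⇒ 7.
Leveled (Docs@2, Load test@1, Rollout@5, Auth fix@2, Migration script@5): d1:4  d2:5  d3:5  d4:5  d5:5  d6:2  d7:0 ⇒ 5.
Reduction 7 − 5 = 2.

2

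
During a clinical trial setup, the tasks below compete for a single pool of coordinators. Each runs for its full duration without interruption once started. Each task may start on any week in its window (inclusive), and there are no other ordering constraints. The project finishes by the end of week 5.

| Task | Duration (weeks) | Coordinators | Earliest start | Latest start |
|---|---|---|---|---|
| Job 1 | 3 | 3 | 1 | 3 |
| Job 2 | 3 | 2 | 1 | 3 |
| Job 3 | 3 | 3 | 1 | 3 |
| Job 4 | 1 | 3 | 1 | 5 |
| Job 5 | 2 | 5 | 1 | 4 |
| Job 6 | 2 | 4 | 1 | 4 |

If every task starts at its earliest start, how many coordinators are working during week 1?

20

At early start, week 1 has: Job 1, Job 2, Job 3, Job 4, Job 5, Job 6.
Demand: 3 + 2 + 3 + 3 + 5 + 4 = 20.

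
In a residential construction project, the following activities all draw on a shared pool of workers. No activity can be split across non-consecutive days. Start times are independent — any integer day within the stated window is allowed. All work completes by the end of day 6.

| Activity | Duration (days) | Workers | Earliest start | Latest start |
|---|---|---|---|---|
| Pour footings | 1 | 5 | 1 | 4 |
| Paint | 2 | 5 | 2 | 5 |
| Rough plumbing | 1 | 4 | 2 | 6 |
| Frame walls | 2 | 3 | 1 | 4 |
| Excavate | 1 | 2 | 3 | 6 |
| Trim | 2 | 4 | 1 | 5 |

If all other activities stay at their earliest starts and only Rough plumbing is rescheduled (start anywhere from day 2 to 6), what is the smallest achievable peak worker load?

Rough plumbing@2: d1:12  d2:16  d3:7  d4:0  d5:0  d6:0 → peak 16
Rough plumbing@3: d1:12  d2:12  d3:11  d4:0  d5:0  d6:0 → peak 12
Rough plumbing@4: d1:12  d2:12  d3:7  d4:4  d5:0  d6:0 → peak 12
Rough plumbing@5: d1:12  d2:12  d3:7  d4:0  d5:4  d6:0 → peak 12
Rough plumbing@6: d1:12  d2:12  d3:7  d4:0  d5:0  d6:4 → peak 12
Best is Rough plumbing@3, peak 12.

12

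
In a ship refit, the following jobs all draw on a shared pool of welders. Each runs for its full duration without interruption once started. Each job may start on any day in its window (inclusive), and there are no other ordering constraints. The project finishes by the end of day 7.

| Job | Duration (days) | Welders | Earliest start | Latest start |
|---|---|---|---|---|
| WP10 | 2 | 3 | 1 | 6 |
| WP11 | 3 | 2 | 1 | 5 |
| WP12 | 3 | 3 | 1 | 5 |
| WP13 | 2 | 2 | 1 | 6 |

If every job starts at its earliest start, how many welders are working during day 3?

5

At early start, day 3 has: WP11, WP12.
Demand: 2 + 3 = 5.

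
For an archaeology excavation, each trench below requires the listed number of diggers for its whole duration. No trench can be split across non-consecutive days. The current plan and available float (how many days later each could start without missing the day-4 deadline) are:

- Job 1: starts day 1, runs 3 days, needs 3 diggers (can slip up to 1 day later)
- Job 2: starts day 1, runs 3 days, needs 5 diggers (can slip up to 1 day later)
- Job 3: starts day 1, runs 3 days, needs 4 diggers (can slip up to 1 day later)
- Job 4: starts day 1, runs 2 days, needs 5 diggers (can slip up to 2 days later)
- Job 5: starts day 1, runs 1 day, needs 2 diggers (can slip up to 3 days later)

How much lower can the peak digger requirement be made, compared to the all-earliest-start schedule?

Early-start peak: d1:19  d2:17  d3:12  d4:0 ⇒ 19.
Leveled (Job 1@1, Job 2@1, Job 3@1, Job 4@1, Job 5@3): d1:17  d2:17  d3:14  d4:0 ⇒ 17.
Reduction 19 − 17 = 2.

2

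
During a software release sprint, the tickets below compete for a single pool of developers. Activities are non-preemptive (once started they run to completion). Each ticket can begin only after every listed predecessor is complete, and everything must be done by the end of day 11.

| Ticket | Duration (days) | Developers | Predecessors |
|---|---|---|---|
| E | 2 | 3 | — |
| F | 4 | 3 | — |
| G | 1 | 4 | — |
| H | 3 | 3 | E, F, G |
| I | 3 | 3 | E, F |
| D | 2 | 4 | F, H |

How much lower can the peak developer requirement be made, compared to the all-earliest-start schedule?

Early-start peak: d1:10  d2:6  d3:3  d4:3  d5:6  d6:6  d7:6  d8:4  d9:4  d10:0  d11:0 ⇒ 10.
Leveled (E@1, F@1, G@5, H@6, I@6, D@9): d1:6  d2:6  d3:3  d4:3  d5:4  d6:6  d7:6  d8:6  d9:4  d10:4  d11:0 ⇒ 6.
Reduction 10 − 6 = 4.

4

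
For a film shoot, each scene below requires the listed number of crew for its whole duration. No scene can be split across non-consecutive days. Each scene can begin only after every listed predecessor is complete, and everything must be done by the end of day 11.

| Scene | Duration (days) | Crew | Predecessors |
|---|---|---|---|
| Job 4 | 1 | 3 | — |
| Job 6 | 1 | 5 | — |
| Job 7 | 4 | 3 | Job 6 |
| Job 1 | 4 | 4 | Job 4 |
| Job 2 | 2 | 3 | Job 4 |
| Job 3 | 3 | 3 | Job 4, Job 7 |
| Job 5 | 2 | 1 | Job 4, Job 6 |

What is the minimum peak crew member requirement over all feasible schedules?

Early-start (Job 4@1, Job 6@1, Job 7@2, Job 1@2, Job 2@2, Job 3@6, Job 5@2) gives peak 11: d1:8  d2:11  d3:11  d4:7  d5:7  d6:3  d7:3  d8:3  d9:0  d10:0  d11:0.
Shift Job 6→2, Job 7→3, Job 1→3, Job 2→7, Job 3→7, Job 5→7.
Schedule Job 4@1, Job 6@2, Job 7@3, Job 1@3, Job 2@7, Job 3@7, Job 5@7: d1:3  d2:5  d3:7  d4:7  d5:7  d6:7  d7:7  d8:7  d9:3  d10:0  d11:0 — peak 7.

7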